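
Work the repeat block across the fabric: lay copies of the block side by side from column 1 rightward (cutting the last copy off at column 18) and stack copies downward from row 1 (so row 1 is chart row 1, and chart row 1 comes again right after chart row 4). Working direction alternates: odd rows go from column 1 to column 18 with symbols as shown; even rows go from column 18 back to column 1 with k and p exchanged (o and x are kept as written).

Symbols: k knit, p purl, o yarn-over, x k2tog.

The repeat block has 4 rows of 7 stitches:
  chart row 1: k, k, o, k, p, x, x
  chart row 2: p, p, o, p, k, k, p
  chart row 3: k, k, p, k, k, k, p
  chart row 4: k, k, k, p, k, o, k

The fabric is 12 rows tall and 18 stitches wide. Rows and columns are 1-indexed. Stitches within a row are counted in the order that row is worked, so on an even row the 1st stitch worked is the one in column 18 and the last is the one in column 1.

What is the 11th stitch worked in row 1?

Stitch:
k

Derivation:
Row 1 uses chart row ((1-1) mod 4)+1 = 1. Row 1 is odd, so RS.
Chart row 1 tiled across columns 1-18: k k o k p x x k k o k p x x k k o k
RS row: no reversal, no swap; stitch n worked = column n.
The 11th stitch worked is k.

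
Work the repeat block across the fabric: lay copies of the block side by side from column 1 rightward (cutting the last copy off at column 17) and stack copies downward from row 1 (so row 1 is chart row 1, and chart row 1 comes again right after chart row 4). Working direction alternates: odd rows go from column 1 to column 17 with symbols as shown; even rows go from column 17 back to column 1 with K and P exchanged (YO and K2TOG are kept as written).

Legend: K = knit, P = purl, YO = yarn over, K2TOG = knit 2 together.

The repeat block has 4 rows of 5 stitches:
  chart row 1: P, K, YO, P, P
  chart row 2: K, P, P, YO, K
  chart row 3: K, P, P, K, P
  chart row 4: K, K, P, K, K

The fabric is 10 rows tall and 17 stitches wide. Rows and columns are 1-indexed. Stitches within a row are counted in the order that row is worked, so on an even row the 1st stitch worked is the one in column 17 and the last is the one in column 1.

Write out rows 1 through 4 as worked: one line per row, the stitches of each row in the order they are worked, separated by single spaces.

Row 1: chart row 1, RS - tile across columns 1-17 and work as-is.
Row 2: chart row 2, WS - tiled (columns 1-17): K P P YO K K P P YO K K P P YO K K P; work from column 17 back to 1 with K<->P swapped.
Row 3: chart row 3, RS - tile across columns 1-17 and work as-is.
Row 4: chart row 4, WS - tiled (columns 1-17): K K P K K K K P K K K K P K K K K; work from column 17 back to 1 with K<->P swapped.

Rows as worked:
P K YO P P P K YO P P P K YO P P P K
K P P YO K K P P YO K K P P YO K K P
K P P K P K P P K P K P P K P K P
P P P P K P P P P K P P P P K P P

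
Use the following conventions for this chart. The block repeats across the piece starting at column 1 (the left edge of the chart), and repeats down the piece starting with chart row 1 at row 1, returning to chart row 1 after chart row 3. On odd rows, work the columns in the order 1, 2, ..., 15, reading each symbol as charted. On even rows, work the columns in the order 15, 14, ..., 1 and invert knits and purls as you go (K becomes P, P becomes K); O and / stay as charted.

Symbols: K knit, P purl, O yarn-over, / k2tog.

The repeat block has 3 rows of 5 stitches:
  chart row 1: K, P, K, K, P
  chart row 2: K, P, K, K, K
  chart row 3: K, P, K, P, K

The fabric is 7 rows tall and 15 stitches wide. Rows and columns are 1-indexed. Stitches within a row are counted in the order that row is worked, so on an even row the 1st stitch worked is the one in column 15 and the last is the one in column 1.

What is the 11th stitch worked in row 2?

== STITCH ==
P

Derivation:
Row 2 uses chart row ((2-1) mod 3)+1 = 2. Row 2 is even, so WS.
Chart row 2 tiled across columns 1-15: K P K K K K P K K K K P K K K
WS row: flip the tiled sequence (start at column 15) and apply K<->P; O and / stay.
Row 2 as worked: P P P K P P P P K P P P P K P
The 11th stitch worked is P.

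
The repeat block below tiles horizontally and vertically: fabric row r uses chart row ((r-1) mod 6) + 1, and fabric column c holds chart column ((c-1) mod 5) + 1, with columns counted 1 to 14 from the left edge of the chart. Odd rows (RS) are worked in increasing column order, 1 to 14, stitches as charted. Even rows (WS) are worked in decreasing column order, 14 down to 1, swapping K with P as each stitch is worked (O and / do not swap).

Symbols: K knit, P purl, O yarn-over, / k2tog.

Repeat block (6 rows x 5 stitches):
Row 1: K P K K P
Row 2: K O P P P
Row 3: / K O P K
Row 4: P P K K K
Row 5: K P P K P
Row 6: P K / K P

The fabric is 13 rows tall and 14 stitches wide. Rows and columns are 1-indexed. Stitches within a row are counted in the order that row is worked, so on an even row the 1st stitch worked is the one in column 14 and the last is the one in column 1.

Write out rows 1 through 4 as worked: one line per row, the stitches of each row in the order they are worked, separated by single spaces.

Row 1: chart row 1, RS - tile across columns 1-14 and work as-is.
Row 2: chart row 2, WS - tiled (columns 1-14): K O P P P K O P P P K O P P; work from column 14 back to 1 with K<->P swapped.
Row 3: chart row 3, RS - tile across columns 1-14 and work as-is.
Row 4: chart row 4, WS - tiled (columns 1-14): P P K K K P P K K K P P K K; work from column 14 back to 1 with K<->P swapped.

Rows as worked:
K P K K P K P K K P K P K K
K K O P K K K O P K K K O P
/ K O P K / K O P K / K O P
P P K K P P P K K P P P K K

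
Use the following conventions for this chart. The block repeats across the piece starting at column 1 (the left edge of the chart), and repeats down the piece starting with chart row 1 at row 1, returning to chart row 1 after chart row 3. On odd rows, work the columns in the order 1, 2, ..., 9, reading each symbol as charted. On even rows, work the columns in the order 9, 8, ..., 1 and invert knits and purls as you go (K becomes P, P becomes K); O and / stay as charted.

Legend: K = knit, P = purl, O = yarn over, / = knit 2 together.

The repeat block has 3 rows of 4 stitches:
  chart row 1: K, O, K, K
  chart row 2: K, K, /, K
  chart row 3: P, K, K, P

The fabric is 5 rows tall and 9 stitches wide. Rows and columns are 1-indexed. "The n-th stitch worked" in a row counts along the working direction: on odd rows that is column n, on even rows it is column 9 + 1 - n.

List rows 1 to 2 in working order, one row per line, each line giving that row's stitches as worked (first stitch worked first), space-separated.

Rows as worked:
K O K K K O K K K
P P / P P P / P P

Derivation:
Row 1: chart row 1, RS - tile across columns 1-9 and work as-is.
Row 2: chart row 2, WS - tiled (columns 1-9): K K / K K K / K K; work from column 9 back to 1 with K<->P swapped.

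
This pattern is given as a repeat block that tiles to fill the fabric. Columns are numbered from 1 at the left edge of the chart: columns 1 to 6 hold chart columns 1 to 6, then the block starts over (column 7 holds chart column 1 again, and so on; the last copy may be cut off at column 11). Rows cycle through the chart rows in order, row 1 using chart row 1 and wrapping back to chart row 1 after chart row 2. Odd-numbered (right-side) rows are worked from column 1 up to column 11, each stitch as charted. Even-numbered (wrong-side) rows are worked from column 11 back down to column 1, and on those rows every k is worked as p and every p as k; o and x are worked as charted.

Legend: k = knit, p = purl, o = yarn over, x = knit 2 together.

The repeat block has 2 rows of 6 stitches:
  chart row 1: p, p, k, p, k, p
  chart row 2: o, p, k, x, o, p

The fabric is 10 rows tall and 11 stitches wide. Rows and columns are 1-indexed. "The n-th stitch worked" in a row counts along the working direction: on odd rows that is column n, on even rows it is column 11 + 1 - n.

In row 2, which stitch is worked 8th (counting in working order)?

Row 2: (2-1) mod 2 = 1, so use chart row 2. Even row -> WS.
Chart row 2 tiled across columns 1-11: o p k x o p o p k x o
Wrong side: read the tiled row from column 11 down to 1 and exchange k with p (leave o, x).
Row 2 as worked: o x p k o k o x p k o
Counting 8 along the worked row gives x.

== STITCH ==
x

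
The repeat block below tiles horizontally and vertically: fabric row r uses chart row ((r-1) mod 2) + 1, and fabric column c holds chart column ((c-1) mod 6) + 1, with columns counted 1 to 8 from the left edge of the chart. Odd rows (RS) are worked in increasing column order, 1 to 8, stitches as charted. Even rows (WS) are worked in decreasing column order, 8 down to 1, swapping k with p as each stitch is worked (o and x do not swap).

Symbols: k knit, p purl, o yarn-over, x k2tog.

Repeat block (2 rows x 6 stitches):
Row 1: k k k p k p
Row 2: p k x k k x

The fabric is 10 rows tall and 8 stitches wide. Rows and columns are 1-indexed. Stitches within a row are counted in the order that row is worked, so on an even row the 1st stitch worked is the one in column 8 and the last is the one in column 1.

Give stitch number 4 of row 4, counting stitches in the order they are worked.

Row 4: (4-1) mod 2 = 1, so use chart row 2. Even row -> WS.
Chart row 2 tiled across columns 1-8: p k x k k x p k
WS: work from column 8 back to column 1 (reverse the tiled row), swapping k<->p (o and x unchanged).
Row 4 as worked: p k x p p x p k
Counting 4 along the worked row gives p.

== STITCH ==
p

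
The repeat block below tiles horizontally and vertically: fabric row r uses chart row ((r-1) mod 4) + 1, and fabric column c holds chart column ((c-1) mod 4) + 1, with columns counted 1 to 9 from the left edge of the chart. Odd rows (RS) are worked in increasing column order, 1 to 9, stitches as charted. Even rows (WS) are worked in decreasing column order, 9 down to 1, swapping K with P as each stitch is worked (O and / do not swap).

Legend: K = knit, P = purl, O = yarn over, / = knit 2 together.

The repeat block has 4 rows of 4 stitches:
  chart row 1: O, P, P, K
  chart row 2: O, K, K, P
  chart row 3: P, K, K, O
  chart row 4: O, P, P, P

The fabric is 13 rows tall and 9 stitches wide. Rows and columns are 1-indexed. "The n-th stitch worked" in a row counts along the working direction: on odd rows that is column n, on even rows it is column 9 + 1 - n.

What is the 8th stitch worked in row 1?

== STITCH ==
K

Derivation:
For row 1: chart row = ((1-1) mod 4) + 1 = 1; this is a RS (odd) row.
Chart row 1 tiled across columns 1-9: O P P K O P P K O
Right side: take the tiled row as-is (worked left to right from column 1).
Stitch 8 in working order -> K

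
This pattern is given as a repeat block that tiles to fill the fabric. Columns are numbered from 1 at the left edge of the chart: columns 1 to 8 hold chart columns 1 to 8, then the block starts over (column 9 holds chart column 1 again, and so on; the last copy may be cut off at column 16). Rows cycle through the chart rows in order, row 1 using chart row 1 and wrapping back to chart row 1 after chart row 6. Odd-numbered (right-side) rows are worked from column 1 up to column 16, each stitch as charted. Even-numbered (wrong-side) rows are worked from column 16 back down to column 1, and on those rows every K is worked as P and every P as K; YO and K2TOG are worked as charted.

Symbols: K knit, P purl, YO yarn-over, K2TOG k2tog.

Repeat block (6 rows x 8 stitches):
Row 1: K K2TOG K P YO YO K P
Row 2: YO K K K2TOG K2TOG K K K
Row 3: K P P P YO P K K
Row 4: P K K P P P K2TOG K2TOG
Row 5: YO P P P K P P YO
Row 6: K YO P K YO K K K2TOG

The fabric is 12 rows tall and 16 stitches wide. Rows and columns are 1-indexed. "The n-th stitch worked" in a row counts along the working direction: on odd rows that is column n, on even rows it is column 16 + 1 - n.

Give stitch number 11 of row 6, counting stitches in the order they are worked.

Row 6: (6-1) mod 6 = 5, so use chart row 6. Even row -> WS.
Chart row 6 tiled across columns 1-16: K YO P K YO K K K2TOG K YO P K YO K K K2TOG
WS: work from column 16 back to column 1 (reverse the tiled row), swapping K<->P (YO and K2TOG unchanged).
Row 6 as worked: K2TOG P P YO P K YO P K2TOG P P YO P K YO P
Counting 11 along the worked row gives P.

Result:
P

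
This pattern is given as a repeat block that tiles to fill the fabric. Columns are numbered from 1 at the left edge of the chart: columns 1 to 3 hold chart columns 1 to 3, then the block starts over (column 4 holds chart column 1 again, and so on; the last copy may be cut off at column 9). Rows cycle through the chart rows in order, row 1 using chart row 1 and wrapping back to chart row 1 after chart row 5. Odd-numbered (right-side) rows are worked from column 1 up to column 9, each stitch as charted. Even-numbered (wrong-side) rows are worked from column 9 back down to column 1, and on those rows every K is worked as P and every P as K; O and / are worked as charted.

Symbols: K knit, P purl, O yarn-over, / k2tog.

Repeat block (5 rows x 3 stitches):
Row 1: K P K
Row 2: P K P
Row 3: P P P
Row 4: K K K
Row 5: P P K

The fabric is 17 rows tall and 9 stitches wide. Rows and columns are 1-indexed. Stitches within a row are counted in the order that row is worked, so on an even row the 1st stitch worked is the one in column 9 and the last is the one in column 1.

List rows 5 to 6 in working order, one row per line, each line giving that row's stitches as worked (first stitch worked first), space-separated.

Row 5: chart row 5, RS - tile across columns 1-9 and work as-is.
Row 6: chart row 1, WS - tiled (columns 1-9): K P K K P K K P K; work from column 9 back to 1 with K<->P swapped.

Rows as worked:
P P K P P K P P K
P K P P K P P K P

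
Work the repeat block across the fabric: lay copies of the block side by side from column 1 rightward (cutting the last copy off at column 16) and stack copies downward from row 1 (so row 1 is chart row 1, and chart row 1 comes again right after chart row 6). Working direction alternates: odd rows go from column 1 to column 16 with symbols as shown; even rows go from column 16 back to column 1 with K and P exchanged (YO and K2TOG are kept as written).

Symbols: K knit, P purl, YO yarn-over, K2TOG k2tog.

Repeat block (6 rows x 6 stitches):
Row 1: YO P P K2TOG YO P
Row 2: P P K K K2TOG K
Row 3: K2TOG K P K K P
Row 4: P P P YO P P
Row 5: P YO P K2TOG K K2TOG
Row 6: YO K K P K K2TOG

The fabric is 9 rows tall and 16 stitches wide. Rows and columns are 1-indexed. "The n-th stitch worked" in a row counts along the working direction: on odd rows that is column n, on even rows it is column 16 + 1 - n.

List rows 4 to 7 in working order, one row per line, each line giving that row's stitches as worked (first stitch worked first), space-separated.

Row 4: chart row 4, WS - tiled (columns 1-16): P P P YO P P P P P YO P P P P P YO; work from column 16 back to 1 with K<->P swapped.
Row 5: chart row 5, RS - tile across columns 1-16 and work as-is.
Row 6: chart row 6, WS - tiled (columns 1-16): YO K K P K K2TOG YO K K P K K2TOG YO K K P; work from column 16 back to 1 with K<->P swapped.
Row 7: chart row 1, RS - tile across columns 1-16 and work as-is.

== ROWS AS WORKED ==
YO K K K K K YO K K K K K YO K K K
P YO P K2TOG K K2TOG P YO P K2TOG K K2TOG P YO P K2TOG
K P P YO K2TOG P K P P YO K2TOG P K P P YO
YO P P K2TOG YO P YO P P K2TOG YO P YO P P K2TOG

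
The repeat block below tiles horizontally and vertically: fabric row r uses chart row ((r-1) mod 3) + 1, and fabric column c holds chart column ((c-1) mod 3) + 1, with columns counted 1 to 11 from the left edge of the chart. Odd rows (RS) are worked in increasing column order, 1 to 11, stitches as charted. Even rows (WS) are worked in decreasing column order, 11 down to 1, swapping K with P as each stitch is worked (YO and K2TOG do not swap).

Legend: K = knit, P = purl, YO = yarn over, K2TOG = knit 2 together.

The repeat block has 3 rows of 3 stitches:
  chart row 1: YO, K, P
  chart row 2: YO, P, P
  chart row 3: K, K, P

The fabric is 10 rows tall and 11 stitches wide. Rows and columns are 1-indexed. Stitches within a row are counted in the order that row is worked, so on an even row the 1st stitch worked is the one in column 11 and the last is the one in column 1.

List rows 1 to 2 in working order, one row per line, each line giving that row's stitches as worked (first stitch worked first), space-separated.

Result:
YO K P YO K P YO K P YO K
K YO K K YO K K YO K K YO

Derivation:
Row 1: chart row 1, RS - tile across columns 1-11 and work as-is.
Row 2: chart row 2, WS - tiled (columns 1-11): YO P P YO P P YO P P YO P; work from column 11 back to 1 with K<->P swapped.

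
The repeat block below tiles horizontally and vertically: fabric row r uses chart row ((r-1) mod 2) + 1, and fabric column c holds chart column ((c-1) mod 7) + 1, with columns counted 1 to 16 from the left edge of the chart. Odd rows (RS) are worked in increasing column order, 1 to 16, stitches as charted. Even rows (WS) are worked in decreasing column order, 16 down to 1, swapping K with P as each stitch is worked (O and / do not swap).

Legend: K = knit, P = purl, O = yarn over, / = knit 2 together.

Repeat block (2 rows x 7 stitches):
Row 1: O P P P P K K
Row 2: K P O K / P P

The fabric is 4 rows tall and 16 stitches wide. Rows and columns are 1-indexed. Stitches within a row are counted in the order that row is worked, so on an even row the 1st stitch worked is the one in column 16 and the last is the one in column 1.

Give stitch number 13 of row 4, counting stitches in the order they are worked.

Result:
P

Derivation:
Row 4: (4-1) mod 2 = 1, so use chart row 2. Even row -> WS.
Chart row 2 tiled across columns 1-16: K P O K / P P K P O K / P P K P
Wrong side: read the tiled row from column 16 down to 1 and exchange K with P (leave O, /).
Row 4 as worked: K P K K / P O K P K K / P O K P
Stitch 13 in working order -> P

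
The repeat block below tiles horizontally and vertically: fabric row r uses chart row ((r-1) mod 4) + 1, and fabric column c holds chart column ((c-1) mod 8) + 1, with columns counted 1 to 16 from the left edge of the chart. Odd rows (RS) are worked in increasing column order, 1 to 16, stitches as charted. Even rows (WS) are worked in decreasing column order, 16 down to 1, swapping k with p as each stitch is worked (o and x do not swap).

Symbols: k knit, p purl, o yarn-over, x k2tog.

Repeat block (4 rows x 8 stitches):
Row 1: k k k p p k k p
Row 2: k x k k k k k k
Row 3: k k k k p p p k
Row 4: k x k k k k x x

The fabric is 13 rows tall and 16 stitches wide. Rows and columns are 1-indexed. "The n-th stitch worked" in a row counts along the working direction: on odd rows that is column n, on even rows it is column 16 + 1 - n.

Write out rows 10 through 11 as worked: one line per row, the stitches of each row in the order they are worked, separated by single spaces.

== ROWS AS WORKED ==
p p p p p p x p p p p p p p x p
k k k k p p p k k k k k p p p k

Derivation:
Row 10: chart row 2, WS - tiled (columns 1-16): k x k k k k k k k x k k k k k k; work from column 16 back to 1 with k<->p swapped.
Row 11: chart row 3, RS - tile across columns 1-16 and work as-is.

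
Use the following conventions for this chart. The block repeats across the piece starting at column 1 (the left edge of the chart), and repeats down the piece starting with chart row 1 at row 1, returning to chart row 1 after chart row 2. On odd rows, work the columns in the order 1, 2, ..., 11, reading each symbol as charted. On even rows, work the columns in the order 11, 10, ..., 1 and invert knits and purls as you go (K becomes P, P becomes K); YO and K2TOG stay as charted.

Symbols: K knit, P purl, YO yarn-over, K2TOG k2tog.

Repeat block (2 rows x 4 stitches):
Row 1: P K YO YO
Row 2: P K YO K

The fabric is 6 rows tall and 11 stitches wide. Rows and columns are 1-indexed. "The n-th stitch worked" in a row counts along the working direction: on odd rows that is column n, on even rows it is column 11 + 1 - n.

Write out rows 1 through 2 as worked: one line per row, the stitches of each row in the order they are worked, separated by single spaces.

== ROWS AS WORKED ==
P K YO YO P K YO YO P K YO
YO P K P YO P K P YO P K

Derivation:
Row 1: chart row 1, RS - tile across columns 1-11 and work as-is.
Row 2: chart row 2, WS - tiled (columns 1-11): P K YO K P K YO K P K YO; work from column 11 back to 1 with K<->P swapped.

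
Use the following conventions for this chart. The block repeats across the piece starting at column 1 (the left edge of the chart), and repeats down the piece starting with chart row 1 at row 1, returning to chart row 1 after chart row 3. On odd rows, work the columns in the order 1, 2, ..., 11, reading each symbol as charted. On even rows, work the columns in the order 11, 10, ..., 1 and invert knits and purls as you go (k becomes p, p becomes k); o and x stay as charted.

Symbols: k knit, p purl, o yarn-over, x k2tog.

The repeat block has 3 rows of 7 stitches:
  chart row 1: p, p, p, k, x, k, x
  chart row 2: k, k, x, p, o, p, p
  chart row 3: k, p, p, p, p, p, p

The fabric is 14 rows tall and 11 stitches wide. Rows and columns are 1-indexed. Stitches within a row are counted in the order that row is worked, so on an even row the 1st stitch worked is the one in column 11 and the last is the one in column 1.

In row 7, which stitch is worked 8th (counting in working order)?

Row 7 uses chart row ((7-1) mod 3)+1 = 1. Row 7 is odd, so RS.
Chart row 1 tiled across columns 1-11: p p p k x k x p p p k
RS row: no reversal, no swap; stitch n worked = column n.
Stitch 8 in working order -> p

Result:
p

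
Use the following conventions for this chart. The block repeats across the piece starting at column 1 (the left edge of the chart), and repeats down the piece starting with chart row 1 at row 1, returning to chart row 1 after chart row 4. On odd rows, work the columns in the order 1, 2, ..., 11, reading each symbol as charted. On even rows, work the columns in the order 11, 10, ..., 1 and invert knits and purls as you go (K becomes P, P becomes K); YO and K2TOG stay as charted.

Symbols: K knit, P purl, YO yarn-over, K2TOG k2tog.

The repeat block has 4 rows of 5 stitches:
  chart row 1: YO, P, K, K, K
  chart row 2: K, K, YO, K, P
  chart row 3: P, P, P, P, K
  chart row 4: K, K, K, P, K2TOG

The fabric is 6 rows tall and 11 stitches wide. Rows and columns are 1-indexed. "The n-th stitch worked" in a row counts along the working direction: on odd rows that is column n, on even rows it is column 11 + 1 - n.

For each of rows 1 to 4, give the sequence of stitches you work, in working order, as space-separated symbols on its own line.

Result:
YO P K K K YO P K K K YO
P K P YO P P K P YO P P
P P P P K P P P P K P
P K2TOG K P P P K2TOG K P P P

Derivation:
Row 1: chart row 1, RS - tile across columns 1-11 and work as-is.
Row 2: chart row 2, WS - tiled (columns 1-11): K K YO K P K K YO K P K; work from column 11 back to 1 with K<->P swapped.
Row 3: chart row 3, RS - tile across columns 1-11 and work as-is.
Row 4: chart row 4, WS - tiled (columns 1-11): K K K P K2TOG K K K P K2TOG K; work from column 11 back to 1 with K<->P swapped.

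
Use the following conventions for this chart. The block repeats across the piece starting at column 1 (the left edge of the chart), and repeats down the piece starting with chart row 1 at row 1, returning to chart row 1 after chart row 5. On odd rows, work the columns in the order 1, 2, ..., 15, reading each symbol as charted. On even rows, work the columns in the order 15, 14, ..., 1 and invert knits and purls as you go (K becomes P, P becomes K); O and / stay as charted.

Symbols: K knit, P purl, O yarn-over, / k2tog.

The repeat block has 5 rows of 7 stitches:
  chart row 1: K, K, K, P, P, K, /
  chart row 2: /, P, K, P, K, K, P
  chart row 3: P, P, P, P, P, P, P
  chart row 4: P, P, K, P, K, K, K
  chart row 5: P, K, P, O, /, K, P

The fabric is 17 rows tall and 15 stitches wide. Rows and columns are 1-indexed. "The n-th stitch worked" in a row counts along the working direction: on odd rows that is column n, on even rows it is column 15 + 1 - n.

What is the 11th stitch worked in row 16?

For row 16: chart row = ((16-1) mod 5) + 1 = 1; this is a WS (even) row.
Chart row 1 tiled across columns 1-15: K K K P P K / K K K P P K / K
WS: work from column 15 back to column 1 (reverse the tiled row), swapping K<->P (O and / unchanged).
Row 16 as worked: P / P K K P P P / P K K P P P
Counting 11 along the worked row gives K.

Stitch:
K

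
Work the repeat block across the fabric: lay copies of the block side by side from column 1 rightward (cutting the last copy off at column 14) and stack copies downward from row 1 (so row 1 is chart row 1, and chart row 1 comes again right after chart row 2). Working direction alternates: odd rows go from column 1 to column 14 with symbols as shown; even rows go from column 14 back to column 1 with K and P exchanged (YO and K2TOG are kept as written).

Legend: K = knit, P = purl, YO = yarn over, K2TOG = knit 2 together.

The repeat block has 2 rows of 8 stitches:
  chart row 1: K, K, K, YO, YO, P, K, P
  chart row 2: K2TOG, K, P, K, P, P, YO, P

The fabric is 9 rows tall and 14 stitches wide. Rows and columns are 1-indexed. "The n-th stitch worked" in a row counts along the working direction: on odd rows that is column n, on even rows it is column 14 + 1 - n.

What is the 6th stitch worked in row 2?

== STITCH ==
K2TOG

Derivation:
Row 2: (2-1) mod 2 = 1, so use chart row 2. Even row -> WS.
Chart row 2 tiled across columns 1-14: K2TOG K P K P P YO P K2TOG K P K P P
WS: work from column 14 back to column 1 (reverse the tiled row), swapping K<->P (YO and K2TOG unchanged).
Row 2 as worked: K K P K P K2TOG K YO K K P K P K2TOG
The 6th stitch worked is K2TOG.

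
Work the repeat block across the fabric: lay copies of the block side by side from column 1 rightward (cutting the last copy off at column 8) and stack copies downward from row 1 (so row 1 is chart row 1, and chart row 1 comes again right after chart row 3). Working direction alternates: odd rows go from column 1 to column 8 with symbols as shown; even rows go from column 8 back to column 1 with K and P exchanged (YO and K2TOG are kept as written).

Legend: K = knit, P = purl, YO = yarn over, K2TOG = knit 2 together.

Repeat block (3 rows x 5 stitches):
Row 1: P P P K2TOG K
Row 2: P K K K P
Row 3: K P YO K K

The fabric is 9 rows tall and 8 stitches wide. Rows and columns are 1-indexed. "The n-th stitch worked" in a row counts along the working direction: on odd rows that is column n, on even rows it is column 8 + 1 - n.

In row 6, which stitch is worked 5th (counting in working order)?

Row 6 uses chart row ((6-1) mod 3)+1 = 3. Row 6 is even, so WS.
Chart row 3 tiled across columns 1-8: K P YO K K K P YO
WS: work from column 8 back to column 1 (reverse the tiled row), swapping K<->P (YO and K2TOG unchanged).
Row 6 as worked: YO K P P P YO K P
Stitch 5 in working order -> P

== STITCH ==
P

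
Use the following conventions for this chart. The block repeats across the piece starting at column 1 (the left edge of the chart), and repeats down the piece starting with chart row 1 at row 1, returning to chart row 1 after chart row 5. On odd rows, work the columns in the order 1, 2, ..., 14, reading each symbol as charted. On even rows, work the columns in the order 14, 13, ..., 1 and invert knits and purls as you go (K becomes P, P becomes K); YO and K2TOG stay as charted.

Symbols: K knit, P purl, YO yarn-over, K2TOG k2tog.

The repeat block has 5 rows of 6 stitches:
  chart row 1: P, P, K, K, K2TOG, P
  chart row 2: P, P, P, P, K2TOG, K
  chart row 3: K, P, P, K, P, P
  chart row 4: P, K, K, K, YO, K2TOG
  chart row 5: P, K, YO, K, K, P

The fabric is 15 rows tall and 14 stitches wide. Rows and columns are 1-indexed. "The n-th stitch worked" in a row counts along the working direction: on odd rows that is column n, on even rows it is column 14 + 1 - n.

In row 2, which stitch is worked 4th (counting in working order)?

Stitch:
K2TOG

Derivation:
Row 2 uses chart row ((2-1) mod 5)+1 = 2. Row 2 is even, so WS.
Chart row 2 tiled across columns 1-14: P P P P K2TOG K P P P P K2TOG K P P
WS row: flip the tiled sequence (start at column 14) and apply K<->P; YO and K2TOG stay.
Row 2 as worked: K K P K2TOG K K K K P K2TOG K K K K
The 4th stitch worked is K2TOG.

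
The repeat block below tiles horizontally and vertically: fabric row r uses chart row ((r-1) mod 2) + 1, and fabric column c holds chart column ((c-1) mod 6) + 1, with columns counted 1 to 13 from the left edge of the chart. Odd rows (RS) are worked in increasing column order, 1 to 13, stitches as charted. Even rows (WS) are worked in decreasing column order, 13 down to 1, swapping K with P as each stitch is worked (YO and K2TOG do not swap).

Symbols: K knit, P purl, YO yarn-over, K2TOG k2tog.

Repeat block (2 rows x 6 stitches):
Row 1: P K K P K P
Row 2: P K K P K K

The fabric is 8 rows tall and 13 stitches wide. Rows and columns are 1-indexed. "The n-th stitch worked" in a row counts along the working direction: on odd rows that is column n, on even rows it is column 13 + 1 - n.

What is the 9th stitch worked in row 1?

For row 1: chart row = ((1-1) mod 2) + 1 = 1; this is a RS (odd) row.
Chart row 1 tiled across columns 1-13: P K K P K P P K K P K P P
Right side: take the tiled row as-is (worked left to right from column 1).
Stitch 9 in working order -> K

Result:
K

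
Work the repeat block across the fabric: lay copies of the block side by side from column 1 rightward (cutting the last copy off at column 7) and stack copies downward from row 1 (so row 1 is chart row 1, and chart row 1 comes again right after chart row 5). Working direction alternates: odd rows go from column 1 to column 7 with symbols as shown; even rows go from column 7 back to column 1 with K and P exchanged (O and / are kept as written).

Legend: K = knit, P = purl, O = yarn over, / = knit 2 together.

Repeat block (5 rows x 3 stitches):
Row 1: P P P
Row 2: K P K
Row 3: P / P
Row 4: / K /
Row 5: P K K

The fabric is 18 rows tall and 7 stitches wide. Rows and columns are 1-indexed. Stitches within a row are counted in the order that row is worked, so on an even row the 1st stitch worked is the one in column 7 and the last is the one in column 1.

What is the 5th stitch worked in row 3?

Row 3: (3-1) mod 5 = 2, so use chart row 3. Odd row -> RS.
Chart row 3 tiled across columns 1-7: P / P P / P P
RS: work column 1 to column 7, symbols as charted — the tiled row is the row as worked.
Stitch 5 in working order -> /

Result:
/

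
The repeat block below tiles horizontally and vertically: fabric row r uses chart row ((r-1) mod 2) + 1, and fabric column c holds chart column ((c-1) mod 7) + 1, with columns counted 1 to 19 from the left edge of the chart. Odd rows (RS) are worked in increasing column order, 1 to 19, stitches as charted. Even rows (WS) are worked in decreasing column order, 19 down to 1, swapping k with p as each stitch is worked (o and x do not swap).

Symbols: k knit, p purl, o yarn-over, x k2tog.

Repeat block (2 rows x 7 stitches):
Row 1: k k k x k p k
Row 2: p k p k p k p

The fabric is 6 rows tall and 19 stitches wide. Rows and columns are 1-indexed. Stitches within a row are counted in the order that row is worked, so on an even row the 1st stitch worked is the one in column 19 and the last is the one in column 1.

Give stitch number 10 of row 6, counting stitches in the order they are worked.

== STITCH ==
k

Derivation:
Row 6: (6-1) mod 2 = 1, so use chart row 2. Even row -> WS.
Chart row 2 tiled across columns 1-19: p k p k p k p p k p k p k p p k p k p
WS: work from column 19 back to column 1 (reverse the tiled row), swapping k<->p (o and x unchanged).
Row 6 as worked: k p k p k k p k p k p k k p k p k p k
Stitch 10 in working order -> k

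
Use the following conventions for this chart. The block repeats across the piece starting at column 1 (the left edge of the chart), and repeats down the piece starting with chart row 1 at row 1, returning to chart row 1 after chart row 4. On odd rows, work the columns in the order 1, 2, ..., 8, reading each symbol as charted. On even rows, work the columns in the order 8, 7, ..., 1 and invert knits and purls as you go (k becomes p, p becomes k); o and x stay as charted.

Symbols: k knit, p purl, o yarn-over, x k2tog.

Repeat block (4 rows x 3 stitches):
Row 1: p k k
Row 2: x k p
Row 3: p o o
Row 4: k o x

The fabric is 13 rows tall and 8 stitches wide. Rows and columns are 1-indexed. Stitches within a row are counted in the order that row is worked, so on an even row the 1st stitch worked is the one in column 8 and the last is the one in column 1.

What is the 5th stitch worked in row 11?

For row 11: chart row = ((11-1) mod 4) + 1 = 3; this is a RS (odd) row.
Chart row 3 tiled across columns 1-8: p o o p o o p o
Right side: take the tiled row as-is (worked left to right from column 1).
Stitch 5 in working order -> o

Result:
o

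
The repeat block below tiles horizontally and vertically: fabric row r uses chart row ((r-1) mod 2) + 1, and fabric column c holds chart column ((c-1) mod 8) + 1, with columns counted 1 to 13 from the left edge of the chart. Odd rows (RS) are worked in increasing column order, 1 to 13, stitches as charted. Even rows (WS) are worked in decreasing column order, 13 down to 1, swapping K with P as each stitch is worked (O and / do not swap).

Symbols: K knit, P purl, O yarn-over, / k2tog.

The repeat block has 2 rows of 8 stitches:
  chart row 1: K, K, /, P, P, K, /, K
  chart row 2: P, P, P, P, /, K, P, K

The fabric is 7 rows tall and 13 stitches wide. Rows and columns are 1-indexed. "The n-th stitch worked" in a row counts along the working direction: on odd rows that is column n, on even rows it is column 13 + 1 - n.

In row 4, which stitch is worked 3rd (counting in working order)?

Stitch:
K

Derivation:
Row 4 uses chart row ((4-1) mod 2)+1 = 2. Row 4 is even, so WS.
Chart row 2 tiled across columns 1-13: P P P P / K P K P P P P /
Wrong side: read the tiled row from column 13 down to 1 and exchange K with P (leave O, /).
Row 4 as worked: / K K K K P K P / K K K K
Counting 3 along the worked row gives K.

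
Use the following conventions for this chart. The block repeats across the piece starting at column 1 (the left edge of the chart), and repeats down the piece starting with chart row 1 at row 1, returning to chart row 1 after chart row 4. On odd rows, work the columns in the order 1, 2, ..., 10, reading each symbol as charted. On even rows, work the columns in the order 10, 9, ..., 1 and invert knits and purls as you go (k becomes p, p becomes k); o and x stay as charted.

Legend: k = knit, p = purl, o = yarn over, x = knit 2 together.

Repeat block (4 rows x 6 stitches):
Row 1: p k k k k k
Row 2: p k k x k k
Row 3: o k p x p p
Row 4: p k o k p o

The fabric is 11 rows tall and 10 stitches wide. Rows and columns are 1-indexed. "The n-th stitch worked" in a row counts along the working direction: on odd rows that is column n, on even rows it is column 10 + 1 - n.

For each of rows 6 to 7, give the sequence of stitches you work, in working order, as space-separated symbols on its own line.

Row 6: chart row 2, WS - tiled (columns 1-10): p k k x k k p k k x; work from column 10 back to 1 with k<->p swapped.
Row 7: chart row 3, RS - tile across columns 1-10 and work as-is.

== ROWS AS WORKED ==
x p p k p p x p p k
o k p x p p o k p x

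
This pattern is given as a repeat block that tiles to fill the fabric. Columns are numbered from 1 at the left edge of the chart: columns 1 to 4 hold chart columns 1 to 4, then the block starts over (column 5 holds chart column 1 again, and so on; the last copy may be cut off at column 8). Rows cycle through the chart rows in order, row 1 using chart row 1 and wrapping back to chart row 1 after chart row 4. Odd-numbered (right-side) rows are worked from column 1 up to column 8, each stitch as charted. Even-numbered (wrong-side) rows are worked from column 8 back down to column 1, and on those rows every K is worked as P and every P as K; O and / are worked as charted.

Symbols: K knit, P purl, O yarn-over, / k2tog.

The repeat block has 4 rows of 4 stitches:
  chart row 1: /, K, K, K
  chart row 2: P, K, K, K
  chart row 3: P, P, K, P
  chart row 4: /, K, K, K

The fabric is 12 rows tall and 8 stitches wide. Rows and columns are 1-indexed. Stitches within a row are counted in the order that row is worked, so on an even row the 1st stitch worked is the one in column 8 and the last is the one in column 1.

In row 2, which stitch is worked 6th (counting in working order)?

Result:
P

Derivation:
Row 2 uses chart row ((2-1) mod 4)+1 = 2. Row 2 is even, so WS.
Chart row 2 tiled across columns 1-8: P K K K P K K K
WS row: flip the tiled sequence (start at column 8) and apply K<->P; O and / stay.
Row 2 as worked: P P P K P P P K
Counting 6 along the worked row gives P.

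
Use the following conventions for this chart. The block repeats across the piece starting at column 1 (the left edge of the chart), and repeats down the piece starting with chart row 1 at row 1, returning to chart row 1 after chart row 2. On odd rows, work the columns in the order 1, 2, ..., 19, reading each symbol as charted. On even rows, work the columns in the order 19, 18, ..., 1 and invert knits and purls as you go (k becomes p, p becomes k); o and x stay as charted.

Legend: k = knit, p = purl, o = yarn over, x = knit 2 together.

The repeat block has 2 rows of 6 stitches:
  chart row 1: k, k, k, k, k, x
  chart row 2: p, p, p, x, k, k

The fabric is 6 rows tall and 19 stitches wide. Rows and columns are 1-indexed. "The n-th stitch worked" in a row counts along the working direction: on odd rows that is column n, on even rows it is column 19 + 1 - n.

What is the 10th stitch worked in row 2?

Stitch:
x

Derivation:
Row 2 uses chart row ((2-1) mod 2)+1 = 2. Row 2 is even, so WS.
Chart row 2 tiled across columns 1-19: p p p x k k p p p x k k p p p x k k p
WS: work from column 19 back to column 1 (reverse the tiled row), swapping k<->p (o and x unchanged).
Row 2 as worked: k p p x k k k p p x k k k p p x k k k
The 10th stitch worked is x.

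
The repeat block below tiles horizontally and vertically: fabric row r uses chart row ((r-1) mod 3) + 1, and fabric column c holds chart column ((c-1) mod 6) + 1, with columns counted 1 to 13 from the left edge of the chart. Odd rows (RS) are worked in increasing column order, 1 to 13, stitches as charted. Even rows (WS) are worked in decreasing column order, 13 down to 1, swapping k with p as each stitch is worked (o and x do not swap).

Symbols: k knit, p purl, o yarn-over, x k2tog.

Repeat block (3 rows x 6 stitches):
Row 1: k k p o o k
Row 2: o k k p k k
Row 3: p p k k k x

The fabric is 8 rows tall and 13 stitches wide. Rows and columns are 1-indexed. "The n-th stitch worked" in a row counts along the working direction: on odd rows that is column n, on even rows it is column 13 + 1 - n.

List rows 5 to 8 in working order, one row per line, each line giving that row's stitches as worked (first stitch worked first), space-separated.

Rows as worked:
o k k p k k o k k p k k o
k x p p p k k x p p p k k
k k p o o k k k p o o k k
o p p k p p o p p k p p o

Derivation:
Row 5: chart row 2, RS - tile across columns 1-13 and work as-is.
Row 6: chart row 3, WS - tiled (columns 1-13): p p k k k x p p k k k x p; work from column 13 back to 1 with k<->p swapped.
Row 7: chart row 1, RS - tile across columns 1-13 and work as-is.
Row 8: chart row 2, WS - tiled (columns 1-13): o k k p k k o k k p k k o; work from column 13 back to 1 with k<->p swapped.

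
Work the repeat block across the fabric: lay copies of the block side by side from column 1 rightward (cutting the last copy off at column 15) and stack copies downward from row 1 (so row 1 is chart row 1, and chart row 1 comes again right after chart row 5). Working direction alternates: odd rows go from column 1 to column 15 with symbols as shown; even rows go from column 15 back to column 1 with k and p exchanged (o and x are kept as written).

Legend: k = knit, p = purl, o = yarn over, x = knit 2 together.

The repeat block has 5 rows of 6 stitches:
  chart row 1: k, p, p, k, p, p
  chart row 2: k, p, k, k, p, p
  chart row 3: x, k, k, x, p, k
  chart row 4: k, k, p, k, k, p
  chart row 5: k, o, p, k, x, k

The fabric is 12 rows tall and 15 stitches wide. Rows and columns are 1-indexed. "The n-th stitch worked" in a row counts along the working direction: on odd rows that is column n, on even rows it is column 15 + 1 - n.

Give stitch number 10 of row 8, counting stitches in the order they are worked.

Result:
p

Derivation:
Row 8: (8-1) mod 5 = 2, so use chart row 3. Even row -> WS.
Chart row 3 tiled across columns 1-15: x k k x p k x k k x p k x k k
WS: work from column 15 back to column 1 (reverse the tiled row), swapping k<->p (o and x unchanged).
Row 8 as worked: p p x p k x p p x p k x p p x
Counting 10 along the worked row gives p.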